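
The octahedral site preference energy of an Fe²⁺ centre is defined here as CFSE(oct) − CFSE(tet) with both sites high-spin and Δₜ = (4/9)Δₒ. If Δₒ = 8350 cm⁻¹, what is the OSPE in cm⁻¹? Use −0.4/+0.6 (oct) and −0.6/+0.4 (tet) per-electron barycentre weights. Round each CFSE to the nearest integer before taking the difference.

-1113

Group 8 minus oxidation state +2 gives a d⁶ configuration for Fe²⁺.
In an octahedral site d⁶ (HS) is t₂g⁴ eg², giving CFSE(oct) = -0.4Δₒ = -3340 cm⁻¹.
In a tetrahedral site the filling is e³ t₂³: CFSE(tet) = -0.6Δₜ = -0.6 × (4/9)(8350) = -2227 cm⁻¹.
OSPE = -3340 − (-2227) = -1113 cm⁻¹.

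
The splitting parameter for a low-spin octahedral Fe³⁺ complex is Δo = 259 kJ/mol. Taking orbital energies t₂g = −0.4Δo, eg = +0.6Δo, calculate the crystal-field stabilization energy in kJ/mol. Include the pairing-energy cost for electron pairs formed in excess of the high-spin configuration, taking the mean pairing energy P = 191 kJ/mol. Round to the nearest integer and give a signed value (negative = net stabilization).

-136

Fe sits in group 8; removing 3 electrons leaves Fe³⁺ with 8 − 3 = 5 d electrons.
Electron filling gives t₂g⁵ eg⁰.
CFSE(orbital) = 5×(-0.4Δo) + 0×(0.6Δo) = -2.0Δo; with Δo = 259 kJ/mol that is -518 kJ/mol.
Relative to high-spin t₂g³ eg² (0 paired), the low-spin configuration has 2 additional pairs, contributing +2 × 191 = +382 kJ/mol.
Combining: -518 + 382 = -136 kJ/mol.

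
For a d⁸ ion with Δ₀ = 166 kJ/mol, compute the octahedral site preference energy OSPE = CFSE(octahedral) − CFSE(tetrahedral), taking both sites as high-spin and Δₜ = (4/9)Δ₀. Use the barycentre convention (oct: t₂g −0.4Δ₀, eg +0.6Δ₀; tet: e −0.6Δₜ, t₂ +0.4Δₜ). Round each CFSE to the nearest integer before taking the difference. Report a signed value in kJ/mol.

Octahedral high-spin t₂g⁶ eg²: CFSE = -1.2 × 166 = -199 kJ/mol.
In a tetrahedral site the filling is e⁴ t₂⁴: CFSE(tet) = -0.8Δₜ = -0.8 × (4/9)(166) = -59 kJ/mol.
OSPE = -199 − (-59) = -140 kJ/mol.

-140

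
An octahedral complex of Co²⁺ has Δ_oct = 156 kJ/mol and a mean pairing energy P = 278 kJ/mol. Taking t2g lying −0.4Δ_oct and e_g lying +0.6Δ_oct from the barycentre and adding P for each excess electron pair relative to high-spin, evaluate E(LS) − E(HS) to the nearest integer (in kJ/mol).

122

Co is in group 9, so Co²⁺ is d⁷ (9 − 2 = 7).
High-spin: t2g^5 e_g^2, CFSE = -0.8Δ_oct = -125 kJ/mol.
Low-spin: t2g^6 e_g^1, orbital CFSE = -1.8Δ_oct = -281 kJ/mol; plus 1 excess pair × P = +278 kJ/mol; total -3 kJ/mol.
Thus E(LS) − E(HS) = 122 kJ/mol.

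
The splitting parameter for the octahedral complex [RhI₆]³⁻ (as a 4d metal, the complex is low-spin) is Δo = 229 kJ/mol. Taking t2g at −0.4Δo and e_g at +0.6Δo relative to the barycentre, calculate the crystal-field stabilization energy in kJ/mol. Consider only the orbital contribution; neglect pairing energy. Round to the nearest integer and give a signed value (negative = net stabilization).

Each I⁻ contributes -1; 6 × (-1) = -6. With overall charge -3, Rh is in the +3 oxidation state.
Rh is in group 9, so Rh³⁺ is d⁶ (9 − 3 = 6).
The d⁶ electrons fill as t2g^6 e_g^0.
The orbital stabilization is -2.4Δo = -2.4 × 229 = -550 kJ/mol.

-550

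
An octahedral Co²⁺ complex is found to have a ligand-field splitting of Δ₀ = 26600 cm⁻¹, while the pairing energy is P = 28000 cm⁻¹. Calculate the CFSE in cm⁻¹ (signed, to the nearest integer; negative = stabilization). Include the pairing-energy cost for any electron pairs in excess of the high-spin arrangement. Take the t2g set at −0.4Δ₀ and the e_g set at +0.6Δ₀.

Group 9 minus oxidation state +2 gives a d⁷ configuration for Co²⁺.
Here Δ₀ < P (26600 < 28000), so the high-spin state is favoured.
Filling d⁷ accordingly: t2g^5 e_g^2.
Orbital CFSE = -0.8Δ₀ = -0.8 × 26600 = -21280 cm⁻¹.
High-spin has no excess pairs, so no pairing correction applies.

-21280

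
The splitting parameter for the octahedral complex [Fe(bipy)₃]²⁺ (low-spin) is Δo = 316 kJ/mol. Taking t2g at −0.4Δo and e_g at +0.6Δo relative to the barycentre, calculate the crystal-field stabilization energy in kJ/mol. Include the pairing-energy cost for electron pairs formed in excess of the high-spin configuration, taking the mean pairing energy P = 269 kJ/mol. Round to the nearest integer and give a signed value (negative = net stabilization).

bipy is neutral, so the +2 overall charge sits on Fe: oxidation state +2.
Fe²⁺: group 8, so d-count = 8 − 2 = 6.
Electron filling gives t2g^6 e_g^0.
CFSE(orbital) = 6×(-0.4Δo) + 0×(0.6Δo) = -2.4Δo; with Δo = 316 kJ/mol that is -758 kJ/mol.
Relative to high-spin t2g^4 e_g^2 (1 paired), the low-spin configuration has 2 additional pairs, contributing +2 × 269 = +538 kJ/mol.
Net CFSE = -758 + 538 = -220 kJ/mol.

-220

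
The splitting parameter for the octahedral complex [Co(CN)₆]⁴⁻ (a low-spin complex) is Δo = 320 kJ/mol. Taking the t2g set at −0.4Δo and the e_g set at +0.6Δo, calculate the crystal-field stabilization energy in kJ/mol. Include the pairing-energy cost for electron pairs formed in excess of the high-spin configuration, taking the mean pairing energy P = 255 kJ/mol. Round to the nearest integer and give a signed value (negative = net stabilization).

Each CN⁻ contributes -1; 6 × (-1) = -6. With overall charge -4, Co is in the +2 oxidation state.
Co is in group 9, so Co²⁺ is d⁷ (9 − 2 = 7).
The d⁷ electrons fill as t2g^6 e_g^1.
The orbital stabilization is -1.8Δo = -1.8 × 320 = -576 kJ/mol.
Relative to high-spin t2g^5 e_g^2 (2 paired), the low-spin configuration has 1 additional pair, contributing +1 × 255 = +255 kJ/mol.
Combining: -576 + 255 = -321 kJ/mol.

-321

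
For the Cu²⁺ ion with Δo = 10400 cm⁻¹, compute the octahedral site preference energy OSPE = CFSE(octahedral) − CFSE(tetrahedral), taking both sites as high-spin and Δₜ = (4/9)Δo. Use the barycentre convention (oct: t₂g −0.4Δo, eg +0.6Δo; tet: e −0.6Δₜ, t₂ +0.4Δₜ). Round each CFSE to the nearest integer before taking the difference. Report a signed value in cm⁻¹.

Group 11 minus oxidation state +2 gives a d⁹ configuration for Cu²⁺.
Octahedral (high-spin): t₂g⁶ eg³, CFSE = 6(−0.4) + 3(+0.6) = -0.6Δo = -0.6 × 10400 = -6240 cm⁻¹.
In a tetrahedral site the filling is e⁴ t₂⁵: CFSE(tet) = -0.4Δₜ = -0.4 × (4/9)(10400) = -1849 cm⁻¹.
OSPE = -6240 − (-1849) = -4391 cm⁻¹.

-4391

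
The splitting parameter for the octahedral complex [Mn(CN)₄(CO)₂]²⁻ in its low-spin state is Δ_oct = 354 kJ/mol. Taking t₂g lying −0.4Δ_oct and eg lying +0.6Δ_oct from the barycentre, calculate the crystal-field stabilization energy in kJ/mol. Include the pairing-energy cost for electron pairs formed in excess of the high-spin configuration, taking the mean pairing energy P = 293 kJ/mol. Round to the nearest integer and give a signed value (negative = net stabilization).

Ligand charges: 4×(-1) from CN⁻ and 2×(+0) from CO sum to -4; with overall charge -2, Mn is +2.
Group 7 minus oxidation state +2 gives a d⁵ configuration for Mn²⁺.
Configuration: t₂g⁵ eg⁰.
The orbital stabilization is -2.0Δ_oct = -2.0 × 354 = -708 kJ/mol.
High-spin d⁵ would be t₂g³ eg² with 0 pairs; low-spin has 2, so 2 excess pairs cost +2P = +586 kJ/mol.
Combining: -708 + 586 = -122 kJ/mol.

-122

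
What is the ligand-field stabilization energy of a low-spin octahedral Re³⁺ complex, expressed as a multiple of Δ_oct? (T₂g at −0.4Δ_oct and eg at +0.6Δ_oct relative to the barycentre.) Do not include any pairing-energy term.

-1.6 Δ_oct

Re is in group 7, so Re³⁺ is d⁴ (7 − 3 = 4).
Configuration: t₂g⁴ eg⁰.
CFSE = 4(-0.4Δ_oct) + 0(0.6Δ_oct) = -1.6Δ_oct + 0.0Δ_oct = -1.6Δ_oct.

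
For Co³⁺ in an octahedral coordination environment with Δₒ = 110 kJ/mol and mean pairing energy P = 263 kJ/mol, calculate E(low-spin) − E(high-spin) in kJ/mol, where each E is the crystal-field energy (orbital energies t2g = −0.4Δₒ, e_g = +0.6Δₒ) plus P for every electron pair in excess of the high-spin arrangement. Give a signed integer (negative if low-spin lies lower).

306

Co is in group 9, so Co³⁺ is d⁶ (9 − 3 = 6).
High-spin d⁶ fills as t2g^4 e_g^2 with CFSE 4(−0.4) + 2(+0.6) = -0.4Δₒ = -44 kJ/mol.
For low-spin the configuration is t2g^6 e_g^0: orbital energy -2.4 × 110 = -264 kJ/mol, and 2 additional pairs relative to high-spin add 526 kJ/mol, giving 262 kJ/mol.
Thus E(LS) − E(HS) = 306 kJ/mol.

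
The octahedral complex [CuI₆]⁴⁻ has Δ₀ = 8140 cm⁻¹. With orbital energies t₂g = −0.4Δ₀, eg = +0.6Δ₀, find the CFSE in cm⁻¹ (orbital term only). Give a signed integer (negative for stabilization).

Each I⁻ contributes -1; 6 × (-1) = -6. With overall charge -4, Cu is in the +2 oxidation state.
Cu is in group 11, so Cu²⁺ is d⁹ (11 − 2 = 9).
Configuration: t₂g⁶ eg³.
Orbital CFSE = 6(-0.4) + 3(0.6) = -0.6Δ₀ = -0.6 × 8140 = -4884 cm⁻¹.

-4884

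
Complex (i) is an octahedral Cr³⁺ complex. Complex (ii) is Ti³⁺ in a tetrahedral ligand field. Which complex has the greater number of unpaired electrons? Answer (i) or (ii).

(i): Cr³⁺: group 6, so d-count = 6 − 3 = 3; t₂g³ eg⁰ → 3 unpaired.
(ii): Ti sits in group 4; removing 3 electrons leaves Ti³⁺ with 4 − 3 = 1 d electrons; With tetrahedral geometry the complex is necessarily high-spin; e^1 t2^0 → 1 unpaired.
So (i) has more unpaired electrons.

(i)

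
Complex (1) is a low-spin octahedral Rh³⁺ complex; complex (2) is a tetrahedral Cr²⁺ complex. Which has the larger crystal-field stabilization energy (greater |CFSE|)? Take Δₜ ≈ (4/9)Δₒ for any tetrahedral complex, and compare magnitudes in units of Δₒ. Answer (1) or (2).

(1)

(1): Group 9 minus oxidation state +3 gives a d⁶ configuration for Rh³⁺; t₂g⁶ eg⁰, CFSE = -2.4Δₒ.
(2): Cr sits in group 6; removing 2 electrons leaves Cr²⁺ with 6 − 2 = 4 d electrons; Tetrahedral fields are weak (Δₜ ≈ 4/9 Δₒ), so electrons fill high-spin; e² t₂², CFSE = -0.4Δₜ ≈ -0.18Δₒ.
So (1) has the larger |CFSE|.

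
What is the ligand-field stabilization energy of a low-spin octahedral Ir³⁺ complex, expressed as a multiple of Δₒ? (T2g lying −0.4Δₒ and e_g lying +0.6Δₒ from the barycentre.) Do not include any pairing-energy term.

Ir sits in group 9; removing 3 electrons leaves Ir³⁺ with 9 − 3 = 6 d electrons.
Configuration: t2g^6 e_g^0.
CFSE = 6(-0.4Δₒ) + 0(0.6Δₒ) = -2.4Δₒ + 0.0Δₒ = -2.4Δₒ.

-2.4 Δₒ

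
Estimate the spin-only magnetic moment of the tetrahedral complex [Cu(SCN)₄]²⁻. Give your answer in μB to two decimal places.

1.73 μB

Each SCN⁻ contributes -1; 4 × (-1) = -4. With overall charge -2, Cu is in the +2 oxidation state.
Cu sits in group 11; removing 2 electrons leaves Cu²⁺ with 11 − 2 = 9 d electrons.
Tetrahedral splitting is small, so the complex is high-spin.
Configuration: e⁴ t₂⁵ → 1 unpaired electron.
μ(spin-only) = √[1(1+2)] = √3 ≈ 1.73 μB.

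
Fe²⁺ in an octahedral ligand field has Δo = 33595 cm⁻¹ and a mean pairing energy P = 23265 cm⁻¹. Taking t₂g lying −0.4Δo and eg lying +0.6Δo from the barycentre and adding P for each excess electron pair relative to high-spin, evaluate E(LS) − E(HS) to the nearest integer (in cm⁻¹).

-20660

Fe sits in group 8; removing 2 electrons leaves Fe²⁺ with 8 − 2 = 6 d electrons.
High-spin d⁶ fills as t₂g⁴ eg² with CFSE 4(−0.4) + 2(+0.6) = -0.4Δo = -13438 cm⁻¹.
Low-spin t₂g⁶ eg⁰ gives -2.4Δo = -80628 cm⁻¹, but forming 2 extra pairs costs 2P = 46530 cm⁻¹, so E(LS) = -80628 + 46530 = -34098 cm⁻¹.
The difference is -34098 − (-13438) = -20660 cm⁻¹, so low-spin lies lower.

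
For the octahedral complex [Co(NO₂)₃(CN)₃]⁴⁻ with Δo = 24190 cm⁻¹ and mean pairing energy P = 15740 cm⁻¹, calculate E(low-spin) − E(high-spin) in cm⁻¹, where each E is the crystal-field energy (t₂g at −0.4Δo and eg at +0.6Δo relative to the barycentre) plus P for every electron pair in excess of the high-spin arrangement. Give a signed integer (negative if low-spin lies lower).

Ligand charges: 3×(-1) from NO₂⁻ and 3×(-1) from CN⁻ sum to -6; with overall charge -4, Co is +2.
Co sits in group 9; removing 2 electrons leaves Co²⁺ with 9 − 2 = 7 d electrons.
In the high-spin limit (t₂g⁵ eg²) the orbital term is -0.8Δo = -19352 cm⁻¹, with no excess pairing.
Low-spin t₂g⁶ eg¹ gives -1.8Δo = -43542 cm⁻¹, but forming 1 extra pair costs 1P = 15740 cm⁻¹, so E(LS) = -43542 + 15740 = -27802 cm⁻¹.
Thus E(LS) − E(HS) = -8450 cm⁻¹.

-8450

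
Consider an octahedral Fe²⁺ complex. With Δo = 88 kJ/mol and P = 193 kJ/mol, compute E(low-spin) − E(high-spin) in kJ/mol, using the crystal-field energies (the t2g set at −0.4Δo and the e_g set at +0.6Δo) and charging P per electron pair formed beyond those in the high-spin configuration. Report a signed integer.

210

Group 8 minus oxidation state +2 gives a d⁶ configuration for Fe²⁺.
In the high-spin limit (t2g^4 e_g^2) the orbital term is -0.4Δo = -35 kJ/mol, with no excess pairing.
Low-spin t2g^6 e_g^0 gives -2.4Δo = -211 kJ/mol, but forming 2 extra pairs costs 2P = 386 kJ/mol, so E(LS) = -211 + 386 = 175 kJ/mol.
E(LS) − E(HS) = 175 − (-35) = 210 kJ/mol.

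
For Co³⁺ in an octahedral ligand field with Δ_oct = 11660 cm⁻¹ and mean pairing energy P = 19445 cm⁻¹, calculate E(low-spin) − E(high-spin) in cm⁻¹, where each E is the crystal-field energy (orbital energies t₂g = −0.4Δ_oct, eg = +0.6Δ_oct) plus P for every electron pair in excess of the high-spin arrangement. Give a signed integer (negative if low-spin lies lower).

Co is in group 9, so Co³⁺ is d⁶ (9 − 3 = 6).
High-spin d⁶ fills as t₂g⁴ eg² with CFSE 4(−0.4) + 2(+0.6) = -0.4Δ_oct = -4664 cm⁻¹.
Low-spin t₂g⁶ eg⁰ gives -2.4Δ_oct = -27984 cm⁻¹, but forming 2 extra pairs costs 2P = 38890 cm⁻¹, so E(LS) = -27984 + 38890 = 10906 cm⁻¹.
Thus E(LS) − E(HS) = 15570 cm⁻¹.

15570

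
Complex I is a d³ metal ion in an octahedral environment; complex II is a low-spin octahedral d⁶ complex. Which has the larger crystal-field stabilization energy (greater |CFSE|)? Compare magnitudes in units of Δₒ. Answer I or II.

I: t₂g³ eg⁰, CFSE = -1.2Δₒ.
II: t₂g⁶ eg⁰, CFSE = -2.4Δₒ.
So II has the larger |CFSE|.

II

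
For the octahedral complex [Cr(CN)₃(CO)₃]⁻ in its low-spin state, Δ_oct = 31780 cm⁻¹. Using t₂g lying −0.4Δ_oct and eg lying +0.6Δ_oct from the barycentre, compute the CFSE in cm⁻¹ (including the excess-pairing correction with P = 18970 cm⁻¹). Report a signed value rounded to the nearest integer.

Ligand charges: 3×(-1) from CN⁻ and 3×(+0) from CO sum to -3; with overall charge -1, Cr is +2.
Cr sits in group 6; removing 2 electrons leaves Cr²⁺ with 6 − 2 = 4 d electrons.
Electron filling gives t₂g⁴ eg⁰.
The orbital stabilization is -1.6Δ_oct = -1.6 × 31780 = -50848 cm⁻¹.
High-spin d⁴ would be t₂g³ eg¹ with 0 pairs; low-spin has 1, so 1 excess pair costs +1P = +18970 cm⁻¹.
Overall CFSE = -50848 + 18970 = -31878 cm⁻¹.

-31878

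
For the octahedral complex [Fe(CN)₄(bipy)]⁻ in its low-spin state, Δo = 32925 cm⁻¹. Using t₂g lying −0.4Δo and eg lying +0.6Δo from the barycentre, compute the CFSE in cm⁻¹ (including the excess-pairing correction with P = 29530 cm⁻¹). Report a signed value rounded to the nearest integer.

-6790

Ligand charges: 4×(-1) from CN⁻ and 1×(+0) from bipy sum to -4; with overall charge -1, Fe is +3.
Fe sits in group 8; removing 3 electrons leaves Fe³⁺ with 8 − 3 = 5 d electrons.
Electron filling gives t₂g⁵ eg⁰.
CFSE(orbital) = 5×(-0.4Δo) + 0×(0.6Δo) = -2.0Δo; with Δo = 32925 cm⁻¹ that is -65850 cm⁻¹.
Pairing penalty: 2 pairs vs 0 in the high-spin reference → 2 extra × P = 59060 cm⁻¹.
Combining: -65850 + 59060 = -6790 cm⁻¹.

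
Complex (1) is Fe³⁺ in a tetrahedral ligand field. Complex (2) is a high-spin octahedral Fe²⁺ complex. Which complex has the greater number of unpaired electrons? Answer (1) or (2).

(1)

(1): Fe sits in group 8; removing 3 electrons leaves Fe³⁺ with 8 − 3 = 5 d electrons; With tetrahedral geometry the complex is necessarily high-spin; e² t₂³ → 5 unpaired.
(2): Fe sits in group 8; removing 2 electrons leaves Fe²⁺ with 8 − 2 = 6 d electrons; t₂g⁴ eg² → 4 unpaired.
So (1) has more unpaired electrons.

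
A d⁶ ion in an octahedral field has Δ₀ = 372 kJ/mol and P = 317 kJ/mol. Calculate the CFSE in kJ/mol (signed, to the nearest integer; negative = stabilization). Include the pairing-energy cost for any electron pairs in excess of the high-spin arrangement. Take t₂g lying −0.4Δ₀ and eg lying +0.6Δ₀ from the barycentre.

Here Δ₀ > P (372 > 317), so the low-spin state is favoured.
That gives t₂g⁶ eg⁰.
Orbital CFSE = -2.4Δ₀ = -2.4 × 372 = -893 kJ/mol.
Excess pairs vs high-spin: 3 − 1 = 2; pairing cost = +634 kJ/mol.
Net CFSE = -893 + 634 = -259 kJ/mol.

-259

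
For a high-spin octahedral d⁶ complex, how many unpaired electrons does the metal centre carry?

4

Configuration: t₂g⁴ eg², giving 4 unpaired electrons.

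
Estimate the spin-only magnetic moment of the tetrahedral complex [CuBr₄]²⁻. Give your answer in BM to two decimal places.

1.73 BM

Each Br⁻ contributes -1; 4 × (-1) = -4. With overall charge -2, Cu is in the +2 oxidation state.
Cu²⁺: group 11, so d-count = 11 − 2 = 9.
With tetrahedral geometry the complex is necessarily high-spin.
Configuration: e^4 t2^5 → 1 unpaired electron.
μ(spin-only) = √[1(1+2)] = √3 ≈ 1.73 BM.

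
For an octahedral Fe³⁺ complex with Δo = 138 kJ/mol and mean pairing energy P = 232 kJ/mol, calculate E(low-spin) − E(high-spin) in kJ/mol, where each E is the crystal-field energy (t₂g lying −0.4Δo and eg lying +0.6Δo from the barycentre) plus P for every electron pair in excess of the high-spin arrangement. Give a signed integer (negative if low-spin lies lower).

Fe sits in group 8; removing 3 electrons leaves Fe³⁺ with 8 − 3 = 5 d electrons.
In the high-spin limit (t₂g³ eg²) the orbital term is 0.0Δo = 0 kJ/mol, with no excess pairing.
Low-spin t₂g⁵ eg⁰ gives -2.0Δo = -276 kJ/mol, but forming 2 extra pairs costs 2P = 464 kJ/mol, so E(LS) = -276 + 464 = 188 kJ/mol.
E(LS) − E(HS) = 188 − (0) = 188 kJ/mol.

188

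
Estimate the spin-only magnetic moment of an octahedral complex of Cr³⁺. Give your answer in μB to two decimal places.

3.87 μB

Cr sits in group 6; removing 3 electrons leaves Cr³⁺ with 6 − 3 = 3 d electrons.
For octahedral d³ the high- and low-spin configurations coincide.
Configuration: t₂g³ eg⁰ → 3 unpaired electrons.
μ(spin-only) = √[3(3+2)] = √15 ≈ 3.87 μB.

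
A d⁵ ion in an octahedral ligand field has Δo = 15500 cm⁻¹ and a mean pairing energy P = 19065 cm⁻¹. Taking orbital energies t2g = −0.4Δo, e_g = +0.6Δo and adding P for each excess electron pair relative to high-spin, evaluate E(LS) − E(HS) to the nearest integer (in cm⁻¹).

In the high-spin limit (t2g^3 e_g^2) the orbital term is 0.0Δo = 0 cm⁻¹, with no excess pairing.
For low-spin the configuration is t2g^5 e_g^0: orbital energy -2.0 × 15500 = -31000 cm⁻¹, and 2 additional pairs relative to high-spin add 38130 cm⁻¹, giving 7130 cm⁻¹.
Thus E(LS) − E(HS) = 7130 cm⁻¹.

7130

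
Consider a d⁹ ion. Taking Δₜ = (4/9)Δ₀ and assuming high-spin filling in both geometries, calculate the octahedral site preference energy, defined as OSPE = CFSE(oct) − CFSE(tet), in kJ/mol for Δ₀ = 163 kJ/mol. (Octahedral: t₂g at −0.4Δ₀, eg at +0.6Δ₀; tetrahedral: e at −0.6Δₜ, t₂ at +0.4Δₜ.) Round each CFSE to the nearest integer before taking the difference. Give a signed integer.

-69

Octahedral high-spin t₂g⁶ eg³: CFSE = -0.6 × 163 = -98 kJ/mol.
Tetrahedral: e⁴ t₂⁵, CFSE = 4(−0.6) + 5(+0.4) = -0.4Δₜ = -0.4 × (4/9) × 163 = -29 kJ/mol.
Subtracting, OSPE = -98 − (-29) = -69 kJ/mol.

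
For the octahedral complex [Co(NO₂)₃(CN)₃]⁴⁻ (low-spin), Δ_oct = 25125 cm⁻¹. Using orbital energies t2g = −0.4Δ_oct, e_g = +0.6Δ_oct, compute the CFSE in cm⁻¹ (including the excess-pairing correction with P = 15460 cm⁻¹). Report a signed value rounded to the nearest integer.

Ligand charges: 3×(-1) from NO₂⁻ and 3×(-1) from CN⁻ sum to -6; with overall charge -4, Co is +2.
Co²⁺: group 9, so d-count = 9 − 2 = 7.
The d⁷ electrons fill as t2g^6 e_g^1.
CFSE(orbital) = 6×(-0.4Δ_oct) + 1×(0.6Δ_oct) = -1.8Δ_oct; with Δ_oct = 25125 cm⁻¹ that is -45225 cm⁻¹.
High-spin d⁷ would be t2g^5 e_g^2 with 2 pairs; low-spin has 3, so 1 excess pair costs +1P = +15460 cm⁻¹.
Combining: -45225 + 15460 = -29765 cm⁻¹.

-29765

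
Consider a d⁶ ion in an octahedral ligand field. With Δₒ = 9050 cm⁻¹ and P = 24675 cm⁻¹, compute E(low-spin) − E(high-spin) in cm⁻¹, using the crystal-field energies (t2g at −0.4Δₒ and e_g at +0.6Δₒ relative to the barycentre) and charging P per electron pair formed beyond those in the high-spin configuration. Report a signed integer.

High-spin d⁶ fills as t2g^4 e_g^2 with CFSE 4(−0.4) + 2(+0.6) = -0.4Δₒ = -3620 cm⁻¹.
For low-spin the configuration is t2g^6 e_g^0: orbital energy -2.4 × 9050 = -21720 cm⁻¹, and 2 additional pairs relative to high-spin add 49350 cm⁻¹, giving 27630 cm⁻¹.
Thus E(LS) − E(HS) = 31250 cm⁻¹.

31250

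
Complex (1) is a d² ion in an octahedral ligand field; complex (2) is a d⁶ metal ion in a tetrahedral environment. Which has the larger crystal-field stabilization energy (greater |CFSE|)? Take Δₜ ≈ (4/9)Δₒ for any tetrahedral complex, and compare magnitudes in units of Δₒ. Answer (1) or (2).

(1): For octahedral d² the high- and low-spin configurations coincide; t2g^2 e_g^0, CFSE = -0.8Δₒ.
(2): Tetrahedral splitting is small, so the complex is high-spin; e^3 t2^3, CFSE = -0.6Δₜ ≈ -0.27Δₒ.
So (1) has the larger |CFSE|.

(1)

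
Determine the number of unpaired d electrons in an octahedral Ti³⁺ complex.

1

Ti is in group 4, so Ti³⁺ is d¹ (4 − 3 = 1).
Configuration: t2g^1 e_g^0, giving 1 unpaired electron.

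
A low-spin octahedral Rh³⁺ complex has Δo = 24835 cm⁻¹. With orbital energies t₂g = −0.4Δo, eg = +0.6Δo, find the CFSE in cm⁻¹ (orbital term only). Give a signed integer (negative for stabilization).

Rh sits in group 9; removing 3 electrons leaves Rh³⁺ with 9 − 3 = 6 d electrons.
The d⁶ electrons fill as t₂g⁶ eg⁰.
The orbital stabilization is -2.4Δo = -2.4 × 24835 = -59604 cm⁻¹.

-59604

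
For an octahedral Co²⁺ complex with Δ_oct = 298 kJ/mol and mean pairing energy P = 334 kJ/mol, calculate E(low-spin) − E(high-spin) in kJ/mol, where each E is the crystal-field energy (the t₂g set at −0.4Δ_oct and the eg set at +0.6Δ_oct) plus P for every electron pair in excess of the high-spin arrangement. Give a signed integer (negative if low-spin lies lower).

36

Group 9 minus oxidation state +2 gives a d⁷ configuration for Co²⁺.
In the high-spin limit (t₂g⁵ eg²) the orbital term is -0.8Δ_oct = -238 kJ/mol, with no excess pairing.
Low-spin: t₂g⁶ eg¹, orbital CFSE = -1.8Δ_oct = -536 kJ/mol; plus 1 excess pair × P = +334 kJ/mol; total -202 kJ/mol.
The difference is -202 − (-238) = 36 kJ/mol, so high-spin lies lower.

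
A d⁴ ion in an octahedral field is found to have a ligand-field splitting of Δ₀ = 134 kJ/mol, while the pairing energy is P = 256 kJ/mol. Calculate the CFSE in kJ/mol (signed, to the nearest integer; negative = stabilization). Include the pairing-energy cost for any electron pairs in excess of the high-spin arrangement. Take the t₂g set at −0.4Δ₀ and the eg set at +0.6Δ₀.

Since Δ₀ = 134 kJ/mol < P = 256 kJ/mol, the complex adopts the high-spin configuration.
Configuration: t₂g³ eg¹.
Orbital CFSE = -0.6Δ₀ = -0.6 × 134 = -80 kJ/mol.
High-spin has no excess pairs, so no pairing correction applies.

-80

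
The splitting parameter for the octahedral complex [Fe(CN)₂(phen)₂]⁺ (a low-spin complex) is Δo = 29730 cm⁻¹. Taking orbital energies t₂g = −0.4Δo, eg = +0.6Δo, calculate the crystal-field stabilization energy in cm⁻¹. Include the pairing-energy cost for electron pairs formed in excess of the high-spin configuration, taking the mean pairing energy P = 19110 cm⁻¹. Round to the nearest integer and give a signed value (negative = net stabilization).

-21240

Ligand charges: 2×(-1) from CN⁻ and 2×(+0) from phen sum to -2; with overall charge +1, Fe is +3.
Group 8 minus oxidation state +3 gives a d⁵ configuration for Fe³⁺.
Electron filling gives t₂g⁵ eg⁰.
The orbital stabilization is -2.0Δo = -2.0 × 29730 = -59460 cm⁻¹.
High-spin d⁵ would be t₂g³ eg² with 0 pairs; low-spin has 2, so 2 excess pairs cost +2P = +38220 cm⁻¹.
Net CFSE = -59460 + 38220 = -21240 cm⁻¹.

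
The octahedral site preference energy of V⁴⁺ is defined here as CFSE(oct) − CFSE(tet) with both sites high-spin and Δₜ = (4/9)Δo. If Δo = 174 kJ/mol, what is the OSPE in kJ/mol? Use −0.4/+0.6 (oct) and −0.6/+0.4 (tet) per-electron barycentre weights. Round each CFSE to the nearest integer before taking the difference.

-24

V⁴⁺: group 5, so d-count = 5 − 4 = 1.
In an octahedral site d¹ (HS) is t₂g¹ eg⁰, giving CFSE(oct) = -0.4Δo = -70 kJ/mol.
Tetrahedral: e¹ t₂⁰, CFSE = 1(−0.6) + 0(+0.4) = -0.6Δₜ = -0.6 × (4/9) × 174 = -46 kJ/mol.
Subtracting, OSPE = -70 − (-46) = -24 kJ/mol.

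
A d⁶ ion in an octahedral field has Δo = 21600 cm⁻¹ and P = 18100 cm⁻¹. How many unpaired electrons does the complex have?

0

Since Δo = 21600 cm⁻¹ > P = 18100 cm⁻¹, the complex adopts the low-spin configuration.
That gives t₂g⁶ eg⁰.
Unpaired electrons: 0.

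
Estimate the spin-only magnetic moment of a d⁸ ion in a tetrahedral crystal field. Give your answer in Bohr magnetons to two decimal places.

2.83 Bohr magnetons

Tetrahedral splitting is small, so the complex is high-spin.
Configuration: e⁴ t₂⁴ → 2 unpaired electrons.
μ(spin-only) = √[2(2+2)] = √8 ≈ 2.83 Bohr magnetons.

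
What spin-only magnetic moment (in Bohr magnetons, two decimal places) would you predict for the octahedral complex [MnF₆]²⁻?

Each F⁻ contributes -1; 6 × (-1) = -6. With overall charge -2, Mn is in the +4 oxidation state.
Mn is in group 7, so Mn⁴⁺ is d³ (7 − 4 = 3).
For octahedral d³ the high- and low-spin configurations coincide.
Configuration: t₂g³ eg⁰ → 3 unpaired electrons.
μ(spin-only) = √[3(3+2)] = √15 ≈ 3.87 Bohr magnetons.

3.87 Bohr magnetons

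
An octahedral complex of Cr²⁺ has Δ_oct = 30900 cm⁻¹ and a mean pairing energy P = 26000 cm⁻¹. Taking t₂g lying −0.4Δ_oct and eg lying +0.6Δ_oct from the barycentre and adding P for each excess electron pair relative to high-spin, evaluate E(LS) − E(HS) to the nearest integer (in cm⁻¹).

-4900

Group 6 minus oxidation state +2 gives a d⁴ configuration for Cr²⁺.
In the high-spin limit (t₂g³ eg¹) the orbital term is -0.6Δ_oct = -18540 cm⁻¹, with no excess pairing.
Low-spin: t₂g⁴ eg⁰, orbital CFSE = -1.6Δ_oct = -49440 cm⁻¹; plus 1 excess pair × P = +26000 cm⁻¹; total -23440 cm⁻¹.
The difference is -23440 − (-18540) = -4900 cm⁻¹, so low-spin lies lower.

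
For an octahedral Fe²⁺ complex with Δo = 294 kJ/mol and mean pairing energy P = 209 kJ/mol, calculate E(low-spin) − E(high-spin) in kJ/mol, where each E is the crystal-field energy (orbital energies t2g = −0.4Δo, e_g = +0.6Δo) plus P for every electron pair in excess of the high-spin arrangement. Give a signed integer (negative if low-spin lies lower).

Fe is in group 8, so Fe²⁺ is d⁶ (8 − 2 = 6).
In the high-spin limit (t2g^4 e_g^2) the orbital term is -0.4Δo = -118 kJ/mol, with no excess pairing.
For low-spin the configuration is t2g^6 e_g^0: orbital energy -2.4 × 294 = -706 kJ/mol, and 2 additional pairs relative to high-spin add 418 kJ/mol, giving -288 kJ/mol.
The difference is -288 − (-118) = -170 kJ/mol, so low-spin lies lower.

-170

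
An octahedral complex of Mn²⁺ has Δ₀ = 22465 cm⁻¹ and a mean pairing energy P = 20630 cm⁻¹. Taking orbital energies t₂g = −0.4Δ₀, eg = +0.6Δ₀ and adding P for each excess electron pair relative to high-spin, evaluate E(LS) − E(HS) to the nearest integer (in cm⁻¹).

Mn²⁺: group 7, so d-count = 7 − 2 = 5.
High-spin d⁵ fills as t₂g³ eg² with CFSE 3(−0.4) + 2(+0.6) = 0.0Δ₀ = 0 cm⁻¹.
For low-spin the configuration is t₂g⁵ eg⁰: orbital energy -2.0 × 22465 = -44930 cm⁻¹, and 2 additional pairs relative to high-spin add 41260 cm⁻¹, giving -3670 cm⁻¹.
Thus E(LS) − E(HS) = -3670 cm⁻¹.

-3670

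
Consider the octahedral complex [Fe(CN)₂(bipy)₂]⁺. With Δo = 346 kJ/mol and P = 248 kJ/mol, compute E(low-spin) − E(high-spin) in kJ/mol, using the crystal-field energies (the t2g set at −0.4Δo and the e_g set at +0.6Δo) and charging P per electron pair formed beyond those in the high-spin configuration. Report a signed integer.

Ligand charges: 2×(-1) from CN⁻ and 2×(+0) from bipy sum to -2; with overall charge +1, Fe is +3.
Fe³⁺: group 8, so d-count = 8 − 3 = 5.
High-spin d⁵ fills as t2g^3 e_g^2 with CFSE 3(−0.4) + 2(+0.6) = 0.0Δo = 0 kJ/mol.
Low-spin t2g^5 e_g^0 gives -2.0Δo = -692 kJ/mol, but forming 2 extra pairs costs 2P = 496 kJ/mol, so E(LS) = -692 + 496 = -196 kJ/mol.
E(LS) − E(HS) = -196 − (0) = -196 kJ/mol.

-196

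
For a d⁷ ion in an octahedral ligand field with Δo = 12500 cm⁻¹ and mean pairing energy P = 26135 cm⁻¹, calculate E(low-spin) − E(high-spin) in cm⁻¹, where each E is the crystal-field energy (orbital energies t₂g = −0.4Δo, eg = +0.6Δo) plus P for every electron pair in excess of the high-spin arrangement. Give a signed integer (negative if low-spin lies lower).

High-spin: t₂g⁵ eg², CFSE = -0.8Δo = -10000 cm⁻¹.
For low-spin the configuration is t₂g⁶ eg¹: orbital energy -1.8 × 12500 = -22500 cm⁻¹, and 1 additional pair relative to high-spin adds 26135 cm⁻¹, giving 3635 cm⁻¹.
E(LS) − E(HS) = 3635 − (-10000) = 13635 cm⁻¹.

13635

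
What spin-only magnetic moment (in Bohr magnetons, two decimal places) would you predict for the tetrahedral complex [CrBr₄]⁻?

3.87 Bohr magnetons

Each Br⁻ contributes -1; 4 × (-1) = -4. With overall charge -1, Cr is in the +3 oxidation state.
Group 6 minus oxidation state +3 gives a d³ configuration for Cr³⁺.
With tetrahedral geometry the complex is necessarily high-spin.
Configuration: e² t₂¹ → 3 unpaired electrons.
μ(spin-only) = √[3(3+2)] = √15 ≈ 3.87 Bohr magnetons.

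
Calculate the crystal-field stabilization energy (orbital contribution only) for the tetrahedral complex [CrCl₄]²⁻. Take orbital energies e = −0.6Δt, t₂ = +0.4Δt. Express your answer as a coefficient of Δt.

Each Cl⁻ contributes -1; 4 × (-1) = -4. With overall charge -2, Cr is in the +2 oxidation state.
Cr sits in group 6; removing 2 electrons leaves Cr²⁺ with 6 − 2 = 4 d electrons.
Tetrahedral fields are weak (Δₜ ≈ 4/9 Δₒ), so electrons fill high-spin.
Configuration: e² t₂².
CFSE = 2(-0.6Δt) + 2(0.4Δt) = -1.2Δt + 0.8Δt = -0.4Δt.

-0.4 Δt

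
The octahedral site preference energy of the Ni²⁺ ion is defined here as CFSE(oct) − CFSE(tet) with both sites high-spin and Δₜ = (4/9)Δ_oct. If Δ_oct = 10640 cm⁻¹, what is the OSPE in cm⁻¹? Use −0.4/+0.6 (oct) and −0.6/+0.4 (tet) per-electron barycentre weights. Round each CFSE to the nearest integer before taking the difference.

Group 10 minus oxidation state +2 gives a d⁸ configuration for Ni²⁺.
Octahedral (high-spin): t₂g⁶ eg², CFSE = 6(−0.4) + 2(+0.6) = -1.2Δ_oct = -1.2 × 10640 = -12768 cm⁻¹.
Tetrahedral: e⁴ t₂⁴, CFSE = 4(−0.6) + 4(+0.4) = -0.8Δₜ = -0.8 × (4/9) × 10640 = -3783 cm⁻¹.
OSPE = -12768 − (-3783) = -8985 cm⁻¹.

-8985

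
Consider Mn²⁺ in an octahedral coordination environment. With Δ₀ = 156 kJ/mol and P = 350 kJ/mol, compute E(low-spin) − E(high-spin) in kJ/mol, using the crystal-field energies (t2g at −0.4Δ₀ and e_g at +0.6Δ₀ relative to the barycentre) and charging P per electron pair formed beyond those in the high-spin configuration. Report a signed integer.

388

Mn is in group 7, so Mn²⁺ is d⁵ (7 − 2 = 5).
High-spin d⁵ fills as t2g^3 e_g^2 with CFSE 3(−0.4) + 2(+0.6) = 0.0Δ₀ = 0 kJ/mol.
For low-spin the configuration is t2g^5 e_g^0: orbital energy -2.0 × 156 = -312 kJ/mol, and 2 additional pairs relative to high-spin add 700 kJ/mol, giving 388 kJ/mol.
E(LS) − E(HS) = 388 − (0) = 388 kJ/mol.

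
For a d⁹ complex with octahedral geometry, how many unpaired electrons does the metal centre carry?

Configuration: t2g^6 e_g^3, giving 1 unpaired electron.

1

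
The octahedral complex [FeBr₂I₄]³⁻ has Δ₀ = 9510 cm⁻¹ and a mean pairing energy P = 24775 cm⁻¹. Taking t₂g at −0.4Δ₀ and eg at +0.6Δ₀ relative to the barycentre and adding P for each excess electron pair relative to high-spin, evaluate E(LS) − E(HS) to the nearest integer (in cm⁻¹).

Ligand charges: 2×(-1) from Br⁻ and 4×(-1) from I⁻ sum to -6; with overall charge -3, Fe is +3.
Fe is in group 8, so Fe³⁺ is d⁵ (8 − 3 = 5).
High-spin: t₂g³ eg², CFSE = 0.0Δ₀ = 0 cm⁻¹.
For low-spin the configuration is t₂g⁵ eg⁰: orbital energy -2.0 × 9510 = -19020 cm⁻¹, and 2 additional pairs relative to high-spin add 49550 cm⁻¹, giving 30530 cm⁻¹.
The difference is 30530 − (0) = 30530 cm⁻¹, so high-spin lies lower.

30530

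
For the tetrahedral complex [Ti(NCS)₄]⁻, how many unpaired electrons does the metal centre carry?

1

Each NCS⁻ contributes -1; 4 × (-1) = -4. With overall charge -1, Ti is in the +3 oxidation state.
Ti³⁺: group 4, so d-count = 4 − 3 = 1.
Tetrahedral splitting is small, so the complex is high-spin.
Configuration: e^1 t2^0, giving 1 unpaired electron.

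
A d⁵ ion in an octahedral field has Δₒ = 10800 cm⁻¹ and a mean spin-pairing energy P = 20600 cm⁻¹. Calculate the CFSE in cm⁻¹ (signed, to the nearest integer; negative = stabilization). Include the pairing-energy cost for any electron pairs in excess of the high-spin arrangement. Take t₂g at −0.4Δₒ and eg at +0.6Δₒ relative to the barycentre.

Here Δₒ < P (10800 < 20600), so the high-spin state is favoured.
Filling d⁵ accordingly: t₂g³ eg².
Orbital CFSE = 0.0Δₒ = 0.0 × 10800 = 0 cm⁻¹.
High-spin has no excess pairs, so no pairing correction applies.

0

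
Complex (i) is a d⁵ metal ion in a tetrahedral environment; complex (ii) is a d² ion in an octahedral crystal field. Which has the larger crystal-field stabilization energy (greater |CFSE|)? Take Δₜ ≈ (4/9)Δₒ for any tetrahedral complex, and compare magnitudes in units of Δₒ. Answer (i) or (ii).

(ii)

(i): With tetrahedral geometry the complex is necessarily high-spin; e² t₂³, CFSE = 0.0Δₜ ≈ 0.00Δₒ.
(ii): For octahedral d² the high- and low-spin configurations coincide; t₂g² eg⁰, CFSE = -0.8Δₒ.
So (ii) has the larger |CFSE|.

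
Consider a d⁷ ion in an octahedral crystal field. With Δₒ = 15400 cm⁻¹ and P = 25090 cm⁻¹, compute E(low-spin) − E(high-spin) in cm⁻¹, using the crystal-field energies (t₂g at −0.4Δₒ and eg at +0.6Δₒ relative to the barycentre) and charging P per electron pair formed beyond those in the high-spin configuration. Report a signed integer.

9690

In the high-spin limit (t₂g⁵ eg²) the orbital term is -0.8Δₒ = -12320 cm⁻¹, with no excess pairing.
Low-spin: t₂g⁶ eg¹, orbital CFSE = -1.8Δₒ = -27720 cm⁻¹; plus 1 excess pair × P = +25090 cm⁻¹; total -2630 cm⁻¹.
Thus E(LS) − E(HS) = 9690 cm⁻¹.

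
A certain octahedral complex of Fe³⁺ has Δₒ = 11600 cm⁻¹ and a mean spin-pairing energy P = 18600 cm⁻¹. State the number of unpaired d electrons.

Fe³⁺: group 8, so d-count = 8 − 3 = 5.
Here Δₒ < P (11600 < 18600), so the high-spin state is favoured.
Filling d⁵ accordingly: t₂g³ eg².
Unpaired electrons: 5.

5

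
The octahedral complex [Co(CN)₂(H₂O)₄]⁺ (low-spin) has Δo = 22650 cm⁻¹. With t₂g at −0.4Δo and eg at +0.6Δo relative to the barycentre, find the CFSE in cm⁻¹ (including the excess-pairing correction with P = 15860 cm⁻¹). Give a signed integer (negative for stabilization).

Ligand charges: 2×(-1) from CN⁻ and 4×(+0) from H₂O sum to -2; with overall charge +1, Co is +3.
Co sits in group 9; removing 3 electrons leaves Co³⁺ with 9 − 3 = 6 d electrons.
Electron filling gives t₂g⁶ eg⁰.
The orbital stabilization is -2.4Δo = -2.4 × 22650 = -54360 cm⁻¹.
Pairing penalty: 3 pairs vs 1 in the high-spin reference → 2 extra × P = 31720 cm⁻¹.
Combining: -54360 + 31720 = -22640 cm⁻¹.

-22640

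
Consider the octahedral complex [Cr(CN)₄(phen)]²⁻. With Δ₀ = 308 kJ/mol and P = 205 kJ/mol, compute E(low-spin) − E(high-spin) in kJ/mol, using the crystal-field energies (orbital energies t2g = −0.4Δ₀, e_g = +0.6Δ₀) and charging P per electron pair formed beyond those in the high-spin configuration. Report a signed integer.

Ligand charges: 4×(-1) from CN⁻ and 1×(+0) from phen sum to -4; with overall charge -2, Cr is +2.
Cr is in group 6, so Cr²⁺ is d⁴ (6 − 2 = 4).
High-spin d⁴ fills as t2g^3 e_g^1 with CFSE 3(−0.4) + 1(+0.6) = -0.6Δ₀ = -185 kJ/mol.
Low-spin t2g^4 e_g^0 gives -1.6Δ₀ = -493 kJ/mol, but forming 1 extra pair costs 1P = 205 kJ/mol, so E(LS) = -493 + 205 = -288 kJ/mol.
E(LS) − E(HS) = -288 − (-185) = -103 kJ/mol.

-103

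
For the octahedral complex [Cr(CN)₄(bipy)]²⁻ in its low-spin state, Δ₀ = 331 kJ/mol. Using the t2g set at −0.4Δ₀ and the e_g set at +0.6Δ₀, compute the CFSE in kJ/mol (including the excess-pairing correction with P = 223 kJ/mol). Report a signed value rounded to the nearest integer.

-307

Ligand charges: 4×(-1) from CN⁻ and 1×(+0) from bipy sum to -4; with overall charge -2, Cr is +2.
Group 6 minus oxidation state +2 gives a d⁴ configuration for Cr²⁺.
Electron filling gives t2g^4 e_g^0.
CFSE(orbital) = 4×(-0.4Δ₀) + 0×(0.6Δ₀) = -1.6Δ₀; with Δ₀ = 331 kJ/mol that is -530 kJ/mol.
Relative to high-spin t2g^3 e_g^1 (0 paired), the low-spin configuration has 1 additional pair, contributing +1 × 223 = +223 kJ/mol.
Combining: -530 + 223 = -307 kJ/mol.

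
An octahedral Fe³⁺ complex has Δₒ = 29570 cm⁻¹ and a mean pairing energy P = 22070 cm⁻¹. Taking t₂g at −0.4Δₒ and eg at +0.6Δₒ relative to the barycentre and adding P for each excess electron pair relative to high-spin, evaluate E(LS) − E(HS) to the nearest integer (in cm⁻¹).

Fe³⁺: group 8, so d-count = 8 − 3 = 5.
High-spin d⁵ fills as t₂g³ eg² with CFSE 3(−0.4) + 2(+0.6) = 0.0Δₒ = 0 cm⁻¹.
Low-spin: t₂g⁵ eg⁰, orbital CFSE = -2.0Δₒ = -59140 cm⁻¹; plus 2 excess pairs × P = +44140 cm⁻¹; total -15000 cm⁻¹.
The difference is -15000 − (0) = -15000 cm⁻¹, so low-spin lies lower.

-15000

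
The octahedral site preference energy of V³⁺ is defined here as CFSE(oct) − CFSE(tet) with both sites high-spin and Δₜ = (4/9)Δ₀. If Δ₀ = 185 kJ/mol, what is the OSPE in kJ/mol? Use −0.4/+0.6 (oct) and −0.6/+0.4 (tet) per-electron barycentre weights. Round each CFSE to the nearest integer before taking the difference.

-49

V³⁺: group 5, so d-count = 5 − 3 = 2.
Octahedral (high-spin): t₂g² eg⁰, CFSE = 2(−0.4) + 0(+0.6) = -0.8Δ₀ = -0.8 × 185 = -148 kJ/mol.
Tetrahedral: e² t₂⁰, CFSE = 2(−0.6) + 0(+0.4) = -1.2Δₜ = -1.2 × (4/9) × 185 = -99 kJ/mol.
OSPE = -148 − (-99) = -49 kJ/mol.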